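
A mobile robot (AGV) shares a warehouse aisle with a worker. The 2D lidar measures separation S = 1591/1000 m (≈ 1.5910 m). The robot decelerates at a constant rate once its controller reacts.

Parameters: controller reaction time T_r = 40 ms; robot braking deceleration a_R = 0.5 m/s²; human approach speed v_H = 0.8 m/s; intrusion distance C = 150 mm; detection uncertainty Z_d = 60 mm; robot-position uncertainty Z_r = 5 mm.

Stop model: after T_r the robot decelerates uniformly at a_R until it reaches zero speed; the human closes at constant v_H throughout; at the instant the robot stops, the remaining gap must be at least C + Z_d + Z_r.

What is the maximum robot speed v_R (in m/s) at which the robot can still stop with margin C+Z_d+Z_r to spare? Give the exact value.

collect terms ⇒ (1)·v_R² + (41/25)·v_R + (-168/125) = 0
  disc = (41/25)² − 4·(1)·(-168/125) = 5041/625 ; √disc = 71/25
  v_R = (−(41/25) + 71/25) / (2·(1)) = 3/5 m/s
check:
stop time T_s = (3/5)/(1/2) = 1.2000 s
reaction-phase robot travel = 0.6000·0.0400 = 0.0240 m
robot covers 0.6000·1.2000 − ½·0.5000·1.2000² = 0.3600 m while stopping
human over T_r+T_s: 0.8000·(0.0400+1.2000) = 0.9920 m
residual clearance needed = 0.1500+0.0600+0.0050 = 0.2150 m
sum ≈ 0.0240+0.3600+0.9920+0.2150 ≈ 1.5910 m = S ✓

v_R_max = 3/5 m/s = 0.6000 m/s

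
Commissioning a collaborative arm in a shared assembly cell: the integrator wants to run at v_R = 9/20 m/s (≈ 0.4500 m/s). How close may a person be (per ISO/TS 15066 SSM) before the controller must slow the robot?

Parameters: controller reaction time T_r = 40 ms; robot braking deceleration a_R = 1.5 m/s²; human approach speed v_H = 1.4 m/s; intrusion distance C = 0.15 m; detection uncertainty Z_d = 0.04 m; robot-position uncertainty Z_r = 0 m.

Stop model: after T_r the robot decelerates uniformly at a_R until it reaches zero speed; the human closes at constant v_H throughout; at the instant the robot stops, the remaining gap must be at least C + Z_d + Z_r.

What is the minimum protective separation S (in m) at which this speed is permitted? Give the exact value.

stop time T_s = (9/20)/(3/2) = 0.3000 s
robot covers v_R·T_r = 0.4500·0.0400 = 0.0180 m before braking
robot covers 0.4500·0.3000 − ½·1.5000·0.3000² = 0.0675 m while stopping
human over T_r+T_s: 1.4000·(0.0400+0.3000) = 0.4760 m
C+Z_d+Z_r = 0.1500+0.0400+0.0000 = 0.1900 m
S_min ≈ 0.0180+0.0675+0.4760+0.1900  ⇒  S_min = 1503/2000 m

S_min = 1503/2000 m = 0.7515 m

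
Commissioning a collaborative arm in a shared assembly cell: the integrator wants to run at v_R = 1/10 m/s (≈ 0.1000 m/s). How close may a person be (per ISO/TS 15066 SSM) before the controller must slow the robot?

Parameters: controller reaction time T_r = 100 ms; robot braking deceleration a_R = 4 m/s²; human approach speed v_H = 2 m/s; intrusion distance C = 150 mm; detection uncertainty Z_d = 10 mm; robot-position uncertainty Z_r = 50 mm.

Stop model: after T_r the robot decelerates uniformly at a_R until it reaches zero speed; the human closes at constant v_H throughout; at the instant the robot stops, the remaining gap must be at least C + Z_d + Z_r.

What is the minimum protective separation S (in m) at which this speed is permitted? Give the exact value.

S_min = 377/800 m = 0.4713 m

T_s = v_R/a_R = (1/10)/4 = 0.0250 s
robot covers v_R·T_r = 0.1000·0.1000 = 0.0100 m before braking
robot under decel: 0.1000²/(2·4.0000) = 0.0013 m
person approaches 2.0000·(0.1000+0.0250) = 0.2500 m
margins: 0.1500+0.0100+0.0500 = 0.2100 m
S_min ≈ 0.0100+0.0013+0.2500+0.2100  ⇒  S_min = 377/800 m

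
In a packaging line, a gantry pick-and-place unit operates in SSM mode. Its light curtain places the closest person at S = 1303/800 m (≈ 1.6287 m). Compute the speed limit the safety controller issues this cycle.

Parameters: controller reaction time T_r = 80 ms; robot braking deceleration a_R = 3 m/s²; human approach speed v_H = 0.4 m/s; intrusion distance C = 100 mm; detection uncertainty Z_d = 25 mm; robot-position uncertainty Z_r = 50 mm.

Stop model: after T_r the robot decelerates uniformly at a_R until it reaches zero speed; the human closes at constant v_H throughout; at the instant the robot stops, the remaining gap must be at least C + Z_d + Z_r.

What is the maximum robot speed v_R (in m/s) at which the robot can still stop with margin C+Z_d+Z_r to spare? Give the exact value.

quadratic (1/6)·v² + (16/75)·v + (-5687/4000) = 0
  disc = (16/75)² − 4·(1/6)·(-5687/4000) = 89401/90000 ; √disc = 299/300
  v_R = (−(16/75) + 299/300) / (2·(1/6)) = 47/20 m/s
check:
T_s = v_R/a_R = (47/20)/3 = 0.7833 s
reaction-phase robot travel = 2.3500·0.0800 = 0.1880 m
robot under decel: 2.3500²/(2·3.0000) = 0.9204 m
human over T_r+T_s: 0.4000·(0.0800+0.7833) = 0.3453 m
C+Z_d+Z_r = 0.1000+0.0250+0.0500 = 0.1750 m
sum ≈ 0.1880+0.9204+0.3453+0.1750 ≈ 1.6287 m = S ✓

v_R_max = 47/20 m/s = 2.3500 m/s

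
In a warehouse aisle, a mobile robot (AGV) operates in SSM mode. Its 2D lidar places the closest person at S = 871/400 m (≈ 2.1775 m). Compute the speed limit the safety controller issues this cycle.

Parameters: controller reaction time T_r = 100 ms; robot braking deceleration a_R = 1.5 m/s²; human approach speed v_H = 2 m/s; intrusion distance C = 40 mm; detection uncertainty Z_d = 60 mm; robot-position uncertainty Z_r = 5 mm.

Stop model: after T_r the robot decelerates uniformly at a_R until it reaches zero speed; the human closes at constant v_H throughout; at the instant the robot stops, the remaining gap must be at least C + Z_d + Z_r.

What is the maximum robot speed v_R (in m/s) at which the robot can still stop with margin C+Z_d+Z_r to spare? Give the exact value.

at the boundary: (1/3)·v² + (43/30)·v + (-749/400) = 0
  disc = (43/30)² − 4·(1/3)·(-749/400) = 1024/225 ; √disc = 32/15
  v_R = (−(43/30) + 32/15) / (2·(1/3)) = 21/20 m/s
check:
braking lasts T_s = (21/20)/(3/2) = 0.7000 s
robot in T_r: 1.0500·0.1000 = 0.1050 m
braking distance = 1.0500²/(2·1.5000) = 0.3675 m
person approaches 2.0000·(0.1000+0.7000) = 1.6000 m
residual clearance needed = 0.0400+0.0600+0.0050 = 0.1050 m
sum ≈ 0.1050+0.3675+1.6000+0.1050 ≈ 2.1775 m = S ✓

v_R_max = 21/20 m/s = 1.0500 m/s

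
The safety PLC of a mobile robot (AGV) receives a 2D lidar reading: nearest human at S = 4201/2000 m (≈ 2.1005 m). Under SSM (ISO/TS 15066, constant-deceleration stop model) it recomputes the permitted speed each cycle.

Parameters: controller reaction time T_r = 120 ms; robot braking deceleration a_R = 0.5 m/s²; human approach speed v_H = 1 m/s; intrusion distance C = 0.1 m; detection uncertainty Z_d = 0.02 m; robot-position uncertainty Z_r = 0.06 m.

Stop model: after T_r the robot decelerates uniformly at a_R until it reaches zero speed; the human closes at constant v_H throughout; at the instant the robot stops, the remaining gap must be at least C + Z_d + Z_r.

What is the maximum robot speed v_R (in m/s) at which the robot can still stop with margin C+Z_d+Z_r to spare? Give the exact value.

v_R_max = 13/20 m/s = 0.6500 m/s

at the boundary: (1)·v² + (53/25)·v + (-3601/2000) = 0
  disc = (53/25)² − 4·(1)·(-3601/2000) = 29241/2500 ; √disc = 171/50
  v_R = (−(53/25) + 171/50) / (2·(1)) = 13/20 m/s
check:
braking lasts T_s = (13/20)/(1/2) = 1.3000 s
robot covers v_R·T_r = 0.6500·0.1200 = 0.0780 m before braking
robot under decel: 0.6500²/(2·0.5000) = 0.4225 m
human closes 1.0000·1.4200 = 1.4200 m
residual clearance needed = 0.1000+0.0200+0.0600 = 0.1800 m
sum ≈ 0.0780+0.4225+1.4200+0.1800 ≈ 2.1005 m = S ✓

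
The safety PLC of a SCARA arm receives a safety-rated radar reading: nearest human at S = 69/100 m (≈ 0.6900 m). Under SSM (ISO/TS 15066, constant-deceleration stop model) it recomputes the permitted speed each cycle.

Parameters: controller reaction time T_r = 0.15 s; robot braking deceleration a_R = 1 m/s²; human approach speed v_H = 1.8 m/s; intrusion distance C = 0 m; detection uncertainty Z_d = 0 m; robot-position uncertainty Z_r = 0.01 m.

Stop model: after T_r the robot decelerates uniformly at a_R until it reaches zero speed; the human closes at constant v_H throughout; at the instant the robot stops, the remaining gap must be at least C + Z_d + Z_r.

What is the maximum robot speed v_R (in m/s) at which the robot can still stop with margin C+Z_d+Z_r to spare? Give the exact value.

v_R_max = 1/5 m/s = 0.2000 m/s

quadratic (1/2)·v² + (39/20)·v + (-41/100) = 0
  disc = (39/20)² − 4·(1/2)·(-41/100) = 1849/400 ; √disc = 43/20
  v_R = (−(39/20) + 43/20) / (2·(1/2)) = 1/5 m/s
check:
braking lasts T_s = (1/5)/1 = 0.2000 s
reaction-phase robot travel = 0.2000·0.1500 = 0.0300 m
robot covers 0.2000·0.2000 − ½·1.0000·0.2000² = 0.0200 m while stopping
human over T_r+T_s: 1.8000·(0.1500+0.2000) = 0.6300 m
residual clearance needed = 0.0000+0.0000+0.0100 = 0.0100 m
sum ≈ 0.0300+0.0200+0.6300+0.0100 ≈ 0.6900 m = S ✓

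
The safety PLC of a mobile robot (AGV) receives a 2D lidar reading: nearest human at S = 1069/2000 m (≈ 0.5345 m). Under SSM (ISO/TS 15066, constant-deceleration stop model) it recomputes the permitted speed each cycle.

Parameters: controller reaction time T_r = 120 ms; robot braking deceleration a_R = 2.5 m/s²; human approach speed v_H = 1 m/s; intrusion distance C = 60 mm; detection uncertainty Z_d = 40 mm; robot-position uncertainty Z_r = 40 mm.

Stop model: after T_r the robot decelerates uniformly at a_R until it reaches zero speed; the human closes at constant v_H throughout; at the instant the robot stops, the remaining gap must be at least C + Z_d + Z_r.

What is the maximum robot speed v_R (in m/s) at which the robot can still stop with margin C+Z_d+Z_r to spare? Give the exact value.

collect terms ⇒ (1/5)·v_R² + (13/25)·v_R + (-549/2000) = 0
  disc = (13/25)² − 4·(1/5)·(-549/2000) = 49/100 ; √disc = 7/10
  v_R = (−(13/25) + 7/10) / (2·(1/5)) = 9/20 m/s
check:
stop time T_s = (9/20)/(5/2) = 0.1800 s
robot in T_r: 0.4500·0.1200 = 0.0540 m
robot covers 0.4500·0.1800 − ½·2.5000·0.1800² = 0.0405 m while stopping
person approaches 1.0000·(0.1200+0.1800) = 0.3000 m
margins: 0.0600+0.0400+0.0400 = 0.1400 m
sum ≈ 0.0540+0.0405+0.3000+0.1400 ≈ 0.5345 m = S ✓

v_R_max = 9/20 m/s = 0.4500 m/s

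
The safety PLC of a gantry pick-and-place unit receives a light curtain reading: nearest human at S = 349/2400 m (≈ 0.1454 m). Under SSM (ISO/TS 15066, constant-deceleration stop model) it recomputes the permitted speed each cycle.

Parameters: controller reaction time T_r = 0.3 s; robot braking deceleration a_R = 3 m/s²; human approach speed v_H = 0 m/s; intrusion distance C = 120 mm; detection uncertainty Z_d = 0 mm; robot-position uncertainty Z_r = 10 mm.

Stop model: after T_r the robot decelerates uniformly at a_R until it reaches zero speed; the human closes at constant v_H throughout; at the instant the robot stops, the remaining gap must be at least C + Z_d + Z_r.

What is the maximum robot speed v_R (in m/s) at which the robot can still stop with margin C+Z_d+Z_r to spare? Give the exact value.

v_R_max = 1/20 m/s = 0.0500 m/s

quadratic (1/6)·v² + (3/10)·v + (-37/2400) = 0
  disc = (3/10)² − 4·(1/6)·(-37/2400) = 361/3600 ; √disc = 19/60
  v_R = (−(3/10) + 19/60) / (2·(1/6)) = 1/20 m/s
check:
braking lasts T_s = (1/20)/3 = 0.0167 s
robot in T_r: 0.0500·0.3000 = 0.0150 m
robot under decel: 0.0500²/(2·3.0000) = 0.0004 m
person approaches 0.0000·(0.3000+0.0167) = 0.0000 m
residual clearance needed = 0.1200+0.0000+0.0100 = 0.1300 m
sum ≈ 0.0150+0.0004+0.0000+0.1300 ≈ 0.1454 m = S ✓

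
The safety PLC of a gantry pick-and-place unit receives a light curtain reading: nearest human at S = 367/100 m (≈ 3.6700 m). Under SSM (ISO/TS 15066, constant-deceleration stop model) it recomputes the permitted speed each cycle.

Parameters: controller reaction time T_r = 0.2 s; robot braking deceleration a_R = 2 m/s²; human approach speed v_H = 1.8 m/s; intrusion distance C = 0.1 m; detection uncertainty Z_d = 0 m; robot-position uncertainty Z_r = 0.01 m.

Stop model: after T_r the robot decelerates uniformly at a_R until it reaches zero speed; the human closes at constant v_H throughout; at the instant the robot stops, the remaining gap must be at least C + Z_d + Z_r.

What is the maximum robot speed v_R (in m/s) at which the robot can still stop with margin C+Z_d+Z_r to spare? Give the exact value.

collect terms ⇒ (1/4)·v_R² + (11/10)·v_R + (-16/5) = 0
  disc = (11/10)² − 4·(1/4)·(-16/5) = 441/100 ; √disc = 21/10
  v_R = (−(11/10) + 21/10) / (2·(1/4)) = 2 m/s
check:
T_s = v_R/a_R = 2/2 = 1.0000 s
robot in T_r: 2.0000·0.2000 = 0.4000 m
braking distance = 2.0000²/(2·2.0000) = 1.0000 m
human closes 1.8000·1.2000 = 2.1600 m
C+Z_d+Z_r = 0.1000+0.0000+0.0100 = 0.1100 m
sum ≈ 0.4000+1.0000+2.1600+0.1100 ≈ 3.6700 m = S ✓

v_R_max = 2 m/s = 2.0000 m/s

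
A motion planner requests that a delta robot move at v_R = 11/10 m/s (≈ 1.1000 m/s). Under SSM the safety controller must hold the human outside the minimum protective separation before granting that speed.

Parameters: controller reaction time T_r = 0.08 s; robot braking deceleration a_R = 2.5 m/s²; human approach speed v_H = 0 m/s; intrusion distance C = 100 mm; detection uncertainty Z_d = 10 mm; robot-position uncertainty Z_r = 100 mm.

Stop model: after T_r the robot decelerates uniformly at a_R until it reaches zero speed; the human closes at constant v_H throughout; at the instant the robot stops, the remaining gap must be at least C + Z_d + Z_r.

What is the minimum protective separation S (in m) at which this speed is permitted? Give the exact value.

S_min = 27/50 m = 0.5400 m

stop time T_s = (11/10)/(5/2) = 0.4400 s
robot covers v_R·T_r = 1.1000·0.0800 = 0.0880 m before braking
braking distance = 1.1000²/(2·2.5000) = 0.2420 m
human over T_r+T_s: 0.0000·(0.0800+0.4400) = 0.0000 m
C+Z_d+Z_r = 0.1000+0.0100+0.1000 = 0.2100 m
S_min ≈ 0.0880+0.2420+0.0000+0.2100  ⇒  S_min = 27/50 m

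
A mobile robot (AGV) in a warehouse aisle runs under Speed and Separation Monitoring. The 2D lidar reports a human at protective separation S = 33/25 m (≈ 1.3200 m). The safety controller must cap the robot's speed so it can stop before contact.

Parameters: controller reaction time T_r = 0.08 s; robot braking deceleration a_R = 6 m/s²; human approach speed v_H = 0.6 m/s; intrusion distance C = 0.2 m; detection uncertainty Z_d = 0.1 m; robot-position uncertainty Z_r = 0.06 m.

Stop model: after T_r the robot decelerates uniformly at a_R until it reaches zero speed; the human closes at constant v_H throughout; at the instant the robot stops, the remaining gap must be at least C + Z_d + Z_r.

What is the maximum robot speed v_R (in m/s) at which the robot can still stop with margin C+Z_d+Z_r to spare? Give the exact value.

quadratic (1/12)·v² + (9/50)·v + (-114/125) = 0
  disc = (9/50)² − 4·(1/12)·(-114/125) = 841/2500 ; √disc = 29/50
  v_R = (−(9/50) + 29/50) / (2·(1/12)) = 12/5 m/s
check:
stop time T_s = (12/5)/6 = 0.4000 s
robot covers v_R·T_r = 2.4000·0.0800 = 0.1920 m before braking
braking distance = 2.4000²/(2·6.0000) = 0.4800 m
human over T_r+T_s: 0.6000·(0.0800+0.4000) = 0.2880 m
residual clearance needed = 0.2000+0.1000+0.0600 = 0.3600 m
sum ≈ 0.1920+0.4800+0.2880+0.3600 ≈ 1.3200 m = S ✓

v_R_max = 12/5 m/s = 2.4000 m/s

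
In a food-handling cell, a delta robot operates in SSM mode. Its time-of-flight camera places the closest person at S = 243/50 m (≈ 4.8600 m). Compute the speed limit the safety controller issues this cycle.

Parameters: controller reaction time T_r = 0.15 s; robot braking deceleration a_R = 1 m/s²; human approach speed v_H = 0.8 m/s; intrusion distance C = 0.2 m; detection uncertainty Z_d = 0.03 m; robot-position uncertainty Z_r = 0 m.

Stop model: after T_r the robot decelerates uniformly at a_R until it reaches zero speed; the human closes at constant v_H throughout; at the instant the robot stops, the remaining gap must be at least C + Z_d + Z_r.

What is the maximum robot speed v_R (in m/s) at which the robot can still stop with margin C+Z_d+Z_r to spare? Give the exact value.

collect terms ⇒ (1/2)·v_R² + (19/20)·v_R + (-451/100) = 0
  disc = (19/20)² − 4·(1/2)·(-451/100) = 3969/400 ; √disc = 63/20
  v_R = (−(19/20) + 63/20) / (2·(1/2)) = 11/5 m/s
check:
T_s = v_R/a_R = (11/5)/1 = 2.2000 s
robot in T_r: 2.2000·0.1500 = 0.3300 m
robot under decel: 2.2000²/(2·1.0000) = 2.4200 m
human over T_r+T_s: 0.8000·(0.1500+2.2000) = 1.8800 m
C+Z_d+Z_r = 0.2000+0.0300+0.0000 = 0.2300 m
sum ≈ 0.3300+2.4200+1.8800+0.2300 ≈ 4.8600 m = S ✓

v_R_max = 11/5 m/s = 2.2000 m/s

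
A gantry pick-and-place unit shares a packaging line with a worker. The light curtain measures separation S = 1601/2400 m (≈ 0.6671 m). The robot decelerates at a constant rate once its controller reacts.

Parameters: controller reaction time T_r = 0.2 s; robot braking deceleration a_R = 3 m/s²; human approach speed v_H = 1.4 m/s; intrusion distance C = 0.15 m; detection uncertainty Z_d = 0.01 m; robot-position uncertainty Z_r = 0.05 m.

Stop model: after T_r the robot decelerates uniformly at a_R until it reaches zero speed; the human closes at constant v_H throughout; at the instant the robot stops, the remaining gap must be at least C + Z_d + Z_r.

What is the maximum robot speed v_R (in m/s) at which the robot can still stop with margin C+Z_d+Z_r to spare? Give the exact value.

v_R_max = 1/4 m/s = 0.2500 m/s

collect terms ⇒ (1/6)·v_R² + (2/3)·v_R + (-17/96) = 0
  disc = (2/3)² − 4·(1/6)·(-17/96) = 9/16 ; √disc = 3/4
  v_R = (−(2/3) + 3/4) / (2·(1/6)) = 1/4 m/s
check:
braking lasts T_s = (1/4)/3 = 0.0833 s
robot in T_r: 0.2500·0.2000 = 0.0500 m
robot covers 0.2500·0.0833 − ½·3.0000·0.0833² = 0.0104 m while stopping
person approaches 1.4000·(0.2000+0.0833) = 0.3967 m
C+Z_d+Z_r = 0.1500+0.0100+0.0500 = 0.2100 m
sum ≈ 0.0500+0.0104+0.3967+0.2100 ≈ 0.6671 m = S ✓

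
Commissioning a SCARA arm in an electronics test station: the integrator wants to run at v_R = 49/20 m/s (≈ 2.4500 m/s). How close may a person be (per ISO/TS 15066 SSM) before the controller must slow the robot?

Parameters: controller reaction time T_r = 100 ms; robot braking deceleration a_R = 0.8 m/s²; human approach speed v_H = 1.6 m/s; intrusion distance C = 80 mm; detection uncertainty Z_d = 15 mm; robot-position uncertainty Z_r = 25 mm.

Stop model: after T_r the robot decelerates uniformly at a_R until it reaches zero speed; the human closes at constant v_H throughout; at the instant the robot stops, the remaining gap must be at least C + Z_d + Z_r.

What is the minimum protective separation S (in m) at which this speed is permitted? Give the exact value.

S_min = 5873/640 m = 9.1766 m

braking lasts T_s = (49/20)/(4/5) = 3.0625 s
robot in T_r: 2.4500·0.1000 = 0.2450 m
braking distance = 2.4500²/(2·0.8000) = 3.7516 m
human closes 1.6000·3.1625 = 5.0600 m
margins: 0.0800+0.0150+0.0250 = 0.1200 m
S_min ≈ 0.2450+3.7516+5.0600+0.1200  ⇒  S_min = 5873/640 m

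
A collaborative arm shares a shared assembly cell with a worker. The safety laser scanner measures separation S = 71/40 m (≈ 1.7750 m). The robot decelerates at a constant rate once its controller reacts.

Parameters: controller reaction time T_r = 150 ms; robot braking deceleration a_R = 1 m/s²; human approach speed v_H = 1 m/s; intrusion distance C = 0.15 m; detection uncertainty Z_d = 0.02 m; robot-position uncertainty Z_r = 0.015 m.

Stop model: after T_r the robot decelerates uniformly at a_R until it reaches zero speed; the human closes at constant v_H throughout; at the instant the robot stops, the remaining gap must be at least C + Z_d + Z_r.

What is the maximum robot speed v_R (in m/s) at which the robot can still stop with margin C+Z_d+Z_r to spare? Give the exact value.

collect terms ⇒ (1/2)·v_R² + (23/20)·v_R + (-36/25) = 0
  disc = (23/20)² − 4·(1/2)·(-36/25) = 1681/400 ; √disc = 41/20
  v_R = (−(23/20) + 41/20) / (2·(1/2)) = 9/10 m/s
check:
braking lasts T_s = (9/10)/1 = 0.9000 s
robot in T_r: 0.9000·0.1500 = 0.1350 m
robot covers 0.9000·0.9000 − ½·1.0000·0.9000² = 0.4050 m while stopping
human closes 1.0000·1.0500 = 1.0500 m
C+Z_d+Z_r = 0.1500+0.0200+0.0150 = 0.1850 m
sum ≈ 0.1350+0.4050+1.0500+0.1850 ≈ 1.7750 m = S ✓

v_R_max = 9/10 m/s = 0.9000 m/s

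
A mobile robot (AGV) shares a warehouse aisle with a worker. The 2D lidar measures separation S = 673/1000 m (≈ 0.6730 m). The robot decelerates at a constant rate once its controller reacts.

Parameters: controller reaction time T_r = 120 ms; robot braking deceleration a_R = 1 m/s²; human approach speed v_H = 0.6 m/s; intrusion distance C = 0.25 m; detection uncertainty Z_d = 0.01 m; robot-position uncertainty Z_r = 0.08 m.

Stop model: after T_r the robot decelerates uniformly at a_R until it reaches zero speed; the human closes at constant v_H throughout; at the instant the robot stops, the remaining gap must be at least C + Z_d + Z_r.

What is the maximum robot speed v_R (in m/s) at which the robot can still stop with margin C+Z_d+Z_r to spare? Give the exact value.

at the boundary: (1/2)·v² + (18/25)·v + (-261/1000) = 0
  disc = (18/25)² − 4·(1/2)·(-261/1000) = 2601/2500 ; √disc = 51/50
  v_R = (−(18/25) + 51/50) / (2·(1/2)) = 3/10 m/s
check:
braking lasts T_s = (3/10)/1 = 0.3000 s
robot covers v_R·T_r = 0.3000·0.1200 = 0.0360 m before braking
robot covers 0.3000·0.3000 − ½·1.0000·0.3000² = 0.0450 m while stopping
human closes 0.6000·0.4200 = 0.2520 m
residual clearance needed = 0.2500+0.0100+0.0800 = 0.3400 m
sum ≈ 0.0360+0.0450+0.2520+0.3400 ≈ 0.6730 m = S ✓

v_R_max = 3/10 m/s = 0.3000 m/s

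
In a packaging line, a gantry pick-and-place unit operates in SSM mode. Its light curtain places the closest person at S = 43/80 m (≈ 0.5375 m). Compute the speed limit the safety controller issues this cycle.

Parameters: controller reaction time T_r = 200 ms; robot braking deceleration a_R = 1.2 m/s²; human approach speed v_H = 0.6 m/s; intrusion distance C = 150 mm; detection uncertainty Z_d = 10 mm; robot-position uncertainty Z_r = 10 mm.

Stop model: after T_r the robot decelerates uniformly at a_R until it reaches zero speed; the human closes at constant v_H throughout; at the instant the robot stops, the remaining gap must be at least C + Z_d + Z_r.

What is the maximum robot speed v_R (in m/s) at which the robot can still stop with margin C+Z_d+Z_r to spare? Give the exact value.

v_R_max = 3/10 m/s = 0.3000 m/s

quadratic (5/12)·v² + (7/10)·v + (-99/400) = 0
  disc = (7/10)² − 4·(5/12)·(-99/400) = 361/400 ; √disc = 19/20
  v_R = (−(7/10) + 19/20) / (2·(5/12)) = 3/10 m/s
check:
T_s = v_R/a_R = (3/10)/(6/5) = 0.2500 s
reaction-phase robot travel = 0.3000·0.2000 = 0.0600 m
robot covers 0.3000·0.2500 − ½·1.2000·0.2500² = 0.0375 m while stopping
human closes 0.6000·0.4500 = 0.2700 m
C+Z_d+Z_r = 0.1500+0.0100+0.0100 = 0.1700 m
sum ≈ 0.0600+0.0375+0.2700+0.1700 ≈ 0.5375 m = S ✓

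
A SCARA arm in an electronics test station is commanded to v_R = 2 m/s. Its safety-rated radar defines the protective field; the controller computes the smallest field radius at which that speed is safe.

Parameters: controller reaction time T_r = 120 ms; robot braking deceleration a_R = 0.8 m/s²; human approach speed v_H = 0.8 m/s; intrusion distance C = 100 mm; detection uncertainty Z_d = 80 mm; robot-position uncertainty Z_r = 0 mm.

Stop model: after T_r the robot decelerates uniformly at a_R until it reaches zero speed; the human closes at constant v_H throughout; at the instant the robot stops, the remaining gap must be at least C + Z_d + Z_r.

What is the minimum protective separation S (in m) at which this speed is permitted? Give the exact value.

T_s = v_R/a_R = 2/(4/5) = 2.5000 s
robot covers v_R·T_r = 2.0000·0.1200 = 0.2400 m before braking
robot under decel: 2.0000²/(2·0.8000) = 2.5000 m
human closes 0.8000·2.6200 = 2.0960 m
margins: 0.1000+0.0800+0.0000 = 0.1800 m
S_min ≈ 0.2400+2.5000+2.0960+0.1800  ⇒  S_min = 627/125 m

S_min = 627/125 m = 5.0160 m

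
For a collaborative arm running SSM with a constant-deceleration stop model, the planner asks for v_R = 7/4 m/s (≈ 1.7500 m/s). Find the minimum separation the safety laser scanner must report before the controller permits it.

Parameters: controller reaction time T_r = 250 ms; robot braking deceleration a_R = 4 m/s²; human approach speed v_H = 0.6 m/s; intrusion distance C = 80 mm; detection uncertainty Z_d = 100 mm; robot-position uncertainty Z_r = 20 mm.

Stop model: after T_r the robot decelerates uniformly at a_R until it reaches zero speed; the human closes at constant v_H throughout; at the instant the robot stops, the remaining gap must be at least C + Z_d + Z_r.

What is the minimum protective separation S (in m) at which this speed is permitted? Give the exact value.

T_s = v_R/a_R = (7/4)/4 = 0.4375 s
robot covers v_R·T_r = 1.7500·0.2500 = 0.4375 m before braking
braking distance = 1.7500²/(2·4.0000) = 0.3828 m
human closes 0.6000·0.6875 = 0.4125 m
margins: 0.0800+0.1000+0.0200 = 0.2000 m
S_min ≈ 0.4375+0.3828+0.4125+0.2000  ⇒  S_min = 917/640 m

S_min = 917/640 m = 1.4328 m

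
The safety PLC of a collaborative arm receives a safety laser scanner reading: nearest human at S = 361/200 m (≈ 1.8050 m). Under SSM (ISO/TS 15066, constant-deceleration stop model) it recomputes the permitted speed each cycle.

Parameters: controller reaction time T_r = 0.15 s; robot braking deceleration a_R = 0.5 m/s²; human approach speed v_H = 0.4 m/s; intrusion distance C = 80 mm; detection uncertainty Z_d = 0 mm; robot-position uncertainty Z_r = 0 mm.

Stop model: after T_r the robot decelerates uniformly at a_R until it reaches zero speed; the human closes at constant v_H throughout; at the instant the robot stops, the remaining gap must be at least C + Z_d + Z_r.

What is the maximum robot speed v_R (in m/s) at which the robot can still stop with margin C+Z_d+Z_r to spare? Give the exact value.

v_R_max = 9/10 m/s = 0.9000 m/s

at the boundary: (1)·v² + (19/20)·v + (-333/200) = 0
  disc = (19/20)² − 4·(1)·(-333/200) = 121/16 ; √disc = 11/4
  v_R = (−(19/20) + 11/4) / (2·(1)) = 9/10 m/s
check:
braking lasts T_s = (9/10)/(1/2) = 1.8000 s
reaction-phase robot travel = 0.9000·0.1500 = 0.1350 m
braking distance = 0.9000²/(2·0.5000) = 0.8100 m
person approaches 0.4000·(0.1500+1.8000) = 0.7800 m
residual clearance needed = 0.0800+0.0000+0.0000 = 0.0800 m
sum ≈ 0.1350+0.8100+0.7800+0.0800 ≈ 1.8050 m = S ✓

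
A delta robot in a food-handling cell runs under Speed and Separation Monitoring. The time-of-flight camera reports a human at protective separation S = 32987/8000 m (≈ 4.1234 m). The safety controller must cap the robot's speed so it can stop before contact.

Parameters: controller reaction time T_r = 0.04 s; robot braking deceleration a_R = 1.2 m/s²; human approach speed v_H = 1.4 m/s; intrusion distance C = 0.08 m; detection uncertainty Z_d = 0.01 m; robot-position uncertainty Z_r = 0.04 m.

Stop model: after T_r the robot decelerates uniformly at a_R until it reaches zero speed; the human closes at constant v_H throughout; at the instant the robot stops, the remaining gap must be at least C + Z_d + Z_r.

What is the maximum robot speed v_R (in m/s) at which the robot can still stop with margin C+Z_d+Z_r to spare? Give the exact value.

collect terms ⇒ (5/12)·v_R² + (181/150)·v_R + (-31499/8000) = 0
  disc = (181/150)² − 4·(5/12)·(-31499/8000) = 2886601/360000 ; √disc = 1699/600
  v_R = (−(181/150) + 1699/600) / (2·(5/12)) = 39/20 m/s
check:
stop time T_s = (39/20)/(6/5) = 1.6250 s
robot in T_r: 1.9500·0.0400 = 0.0780 m
braking distance = 1.9500²/(2·1.2000) = 1.5844 m
human over T_r+T_s: 1.4000·(0.0400+1.6250) = 2.3310 m
residual clearance needed = 0.0800+0.0100+0.0400 = 0.1300 m
sum ≈ 0.0780+1.5844+2.3310+0.1300 ≈ 4.1234 m = S ✓

v_R_max = 39/20 m/s = 1.9500 m/s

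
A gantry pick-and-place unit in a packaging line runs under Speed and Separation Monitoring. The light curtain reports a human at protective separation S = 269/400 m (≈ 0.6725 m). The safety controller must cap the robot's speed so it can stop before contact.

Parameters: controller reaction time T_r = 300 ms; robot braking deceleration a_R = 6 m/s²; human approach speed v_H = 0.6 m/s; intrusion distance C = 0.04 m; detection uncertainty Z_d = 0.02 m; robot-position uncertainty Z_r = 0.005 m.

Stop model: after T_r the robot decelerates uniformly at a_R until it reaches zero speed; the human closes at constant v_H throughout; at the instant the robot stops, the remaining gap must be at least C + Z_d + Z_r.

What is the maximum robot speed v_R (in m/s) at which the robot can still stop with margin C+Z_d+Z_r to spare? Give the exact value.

v_R_max = 9/10 m/s = 0.9000 m/s

quadratic (1/12)·v² + (2/5)·v + (-171/400) = 0
  disc = (2/5)² − 4·(1/12)·(-171/400) = 121/400 ; √disc = 11/20
  v_R = (−(2/5) + 11/20) / (2·(1/12)) = 9/10 m/s
check:
braking lasts T_s = (9/10)/6 = 0.1500 s
robot in T_r: 0.9000·0.3000 = 0.2700 m
robot under decel: 0.9000²/(2·6.0000) = 0.0675 m
human closes 0.6000·0.4500 = 0.2700 m
margins: 0.0400+0.0200+0.0050 = 0.0650 m
sum ≈ 0.2700+0.0675+0.2700+0.0650 ≈ 0.6725 m = S ✓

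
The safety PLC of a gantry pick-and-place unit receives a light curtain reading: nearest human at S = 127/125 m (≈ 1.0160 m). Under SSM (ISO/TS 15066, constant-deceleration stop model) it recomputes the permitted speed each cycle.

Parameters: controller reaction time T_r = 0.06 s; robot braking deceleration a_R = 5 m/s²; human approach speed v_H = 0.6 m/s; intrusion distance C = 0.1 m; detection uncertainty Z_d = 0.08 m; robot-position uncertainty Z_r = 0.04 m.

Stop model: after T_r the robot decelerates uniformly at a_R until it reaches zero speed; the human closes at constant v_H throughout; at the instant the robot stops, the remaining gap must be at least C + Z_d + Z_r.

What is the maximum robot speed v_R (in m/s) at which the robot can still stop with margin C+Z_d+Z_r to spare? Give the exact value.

v_R_max = 2 m/s = 2.0000 m/s

at the boundary: (1/10)·v² + (9/50)·v + (-19/25) = 0
  disc = (9/50)² − 4·(1/10)·(-19/25) = 841/2500 ; √disc = 29/50
  v_R = (−(9/50) + 29/50) / (2·(1/10)) = 2 m/s
check:
stop time T_s = 2/5 = 0.4000 s
robot in T_r: 2.0000·0.0600 = 0.1200 m
robot under decel: 2.0000²/(2·5.0000) = 0.4000 m
human over T_r+T_s: 0.6000·(0.0600+0.4000) = 0.2760 m
margins: 0.1000+0.0800+0.0400 = 0.2200 m
sum ≈ 0.1200+0.4000+0.2760+0.2200 ≈ 1.0160 m = S ✓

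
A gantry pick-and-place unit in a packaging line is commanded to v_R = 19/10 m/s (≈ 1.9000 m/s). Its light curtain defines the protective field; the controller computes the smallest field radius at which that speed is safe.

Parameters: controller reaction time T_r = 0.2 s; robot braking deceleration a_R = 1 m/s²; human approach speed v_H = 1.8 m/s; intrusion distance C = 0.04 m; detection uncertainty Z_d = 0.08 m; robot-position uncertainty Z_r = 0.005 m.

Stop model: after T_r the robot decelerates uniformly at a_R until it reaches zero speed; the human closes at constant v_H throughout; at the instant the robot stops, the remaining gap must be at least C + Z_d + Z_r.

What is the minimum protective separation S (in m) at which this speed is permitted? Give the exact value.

S_min = 609/100 m = 6.0900 m

stop time T_s = (19/10)/1 = 1.9000 s
robot in T_r: 1.9000·0.2000 = 0.3800 m
robot under decel: 1.9000²/(2·1.0000) = 1.8050 m
human closes 1.8000·2.1000 = 3.7800 m
margins: 0.0400+0.0800+0.0050 = 0.1250 m
S_min ≈ 0.3800+1.8050+3.7800+0.1250  ⇒  S_min = 609/100 m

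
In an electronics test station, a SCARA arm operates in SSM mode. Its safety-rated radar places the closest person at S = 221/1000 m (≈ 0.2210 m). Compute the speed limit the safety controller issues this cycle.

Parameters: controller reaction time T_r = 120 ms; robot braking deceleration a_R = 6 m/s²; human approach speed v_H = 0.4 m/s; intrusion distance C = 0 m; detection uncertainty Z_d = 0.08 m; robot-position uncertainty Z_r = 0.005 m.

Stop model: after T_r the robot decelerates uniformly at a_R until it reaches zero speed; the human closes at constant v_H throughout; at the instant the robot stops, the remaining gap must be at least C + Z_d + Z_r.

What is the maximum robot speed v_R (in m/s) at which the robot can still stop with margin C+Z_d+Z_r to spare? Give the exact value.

v_R_max = 2/5 m/s = 0.4000 m/s

at the boundary: (1/12)·v² + (14/75)·v + (-11/125) = 0
  disc = (14/75)² − 4·(1/12)·(-11/125) = 361/5625 ; √disc = 19/75
  v_R = (−(14/75) + 19/75) / (2·(1/12)) = 2/5 m/s
check:
braking lasts T_s = (2/5)/6 = 0.0667 s
robot in T_r: 0.4000·0.1200 = 0.0480 m
robot covers 0.4000·0.0667 − ½·6.0000·0.0667² = 0.0133 m while stopping
human over T_r+T_s: 0.4000·(0.1200+0.0667) = 0.0747 m
residual clearance needed = 0.0000+0.0800+0.0050 = 0.0850 m
sum ≈ 0.0480+0.0133+0.0747+0.0850 ≈ 0.2210 m = S ✓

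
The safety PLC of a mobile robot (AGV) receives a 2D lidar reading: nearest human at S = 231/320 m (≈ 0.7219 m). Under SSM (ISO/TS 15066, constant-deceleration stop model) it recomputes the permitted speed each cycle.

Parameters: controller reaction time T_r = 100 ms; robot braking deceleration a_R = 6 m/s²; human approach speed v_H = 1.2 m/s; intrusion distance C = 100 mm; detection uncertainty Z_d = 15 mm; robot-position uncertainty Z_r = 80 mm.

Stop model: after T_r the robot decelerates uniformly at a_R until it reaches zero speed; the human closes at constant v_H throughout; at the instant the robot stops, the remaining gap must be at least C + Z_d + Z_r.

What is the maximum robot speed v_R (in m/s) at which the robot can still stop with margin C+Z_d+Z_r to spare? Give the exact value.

at the boundary: (1/12)·v² + (3/10)·v + (-651/1600) = 0
  disc = (3/10)² − 4·(1/12)·(-651/1600) = 361/1600 ; √disc = 19/40
  v_R = (−(3/10) + 19/40) / (2·(1/12)) = 21/20 m/s
check:
braking lasts T_s = (21/20)/6 = 0.1750 s
reaction-phase robot travel = 1.0500·0.1000 = 0.1050 m
braking distance = 1.0500²/(2·6.0000) = 0.0919 m
person approaches 1.2000·(0.1000+0.1750) = 0.3300 m
margins: 0.1000+0.0150+0.0800 = 0.1950 m
sum ≈ 0.1050+0.0919+0.3300+0.1950 ≈ 0.7219 m = S ✓

v_R_max = 21/20 m/s = 1.0500 m/s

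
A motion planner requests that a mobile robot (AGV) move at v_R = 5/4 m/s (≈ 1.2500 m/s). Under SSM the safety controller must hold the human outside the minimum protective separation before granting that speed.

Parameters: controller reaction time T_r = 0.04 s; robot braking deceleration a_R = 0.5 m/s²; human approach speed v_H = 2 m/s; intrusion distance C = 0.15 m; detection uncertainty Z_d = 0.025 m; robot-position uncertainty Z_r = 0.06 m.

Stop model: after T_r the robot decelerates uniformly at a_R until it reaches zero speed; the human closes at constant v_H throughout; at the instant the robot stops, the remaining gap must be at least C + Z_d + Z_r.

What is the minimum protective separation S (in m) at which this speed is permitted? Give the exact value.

T_s = v_R/a_R = (5/4)/(1/2) = 2.5000 s
robot covers v_R·T_r = 1.2500·0.0400 = 0.0500 m before braking
robot covers 1.2500·2.5000 − ½·0.5000·2.5000² = 1.5625 m while stopping
human over T_r+T_s: 2.0000·(0.0400+2.5000) = 5.0800 m
C+Z_d+Z_r = 0.1500+0.0250+0.0600 = 0.2350 m
S_min ≈ 0.0500+1.5625+5.0800+0.2350  ⇒  S_min = 2771/400 m

S_min = 2771/400 m = 6.9275 m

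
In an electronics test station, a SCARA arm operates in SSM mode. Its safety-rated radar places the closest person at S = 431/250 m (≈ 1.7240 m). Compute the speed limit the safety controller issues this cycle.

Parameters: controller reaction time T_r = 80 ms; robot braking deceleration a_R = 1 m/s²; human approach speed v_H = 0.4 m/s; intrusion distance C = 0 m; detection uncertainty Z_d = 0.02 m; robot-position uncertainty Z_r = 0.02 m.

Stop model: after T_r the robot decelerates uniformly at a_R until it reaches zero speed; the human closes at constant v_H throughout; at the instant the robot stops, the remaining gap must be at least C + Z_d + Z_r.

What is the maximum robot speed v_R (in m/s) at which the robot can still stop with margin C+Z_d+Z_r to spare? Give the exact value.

v_R_max = 7/5 m/s = 1.4000 m/s

at the boundary: (1/2)·v² + (12/25)·v + (-413/250) = 0
  disc = (12/25)² − 4·(1/2)·(-413/250) = 2209/625 ; √disc = 47/25
  v_R = (−(12/25) + 47/25) / (2·(1/2)) = 7/5 m/s
check:
T_s = v_R/a_R = (7/5)/1 = 1.4000 s
robot covers v_R·T_r = 1.4000·0.0800 = 0.1120 m before braking
robot covers 1.4000·1.4000 − ½·1.0000·1.4000² = 0.9800 m while stopping
human closes 0.4000·1.4800 = 0.5920 m
C+Z_d+Z_r = 0.0000+0.0200+0.0200 = 0.0400 m
sum ≈ 0.1120+0.9800+0.5920+0.0400 ≈ 1.7240 m = S ✓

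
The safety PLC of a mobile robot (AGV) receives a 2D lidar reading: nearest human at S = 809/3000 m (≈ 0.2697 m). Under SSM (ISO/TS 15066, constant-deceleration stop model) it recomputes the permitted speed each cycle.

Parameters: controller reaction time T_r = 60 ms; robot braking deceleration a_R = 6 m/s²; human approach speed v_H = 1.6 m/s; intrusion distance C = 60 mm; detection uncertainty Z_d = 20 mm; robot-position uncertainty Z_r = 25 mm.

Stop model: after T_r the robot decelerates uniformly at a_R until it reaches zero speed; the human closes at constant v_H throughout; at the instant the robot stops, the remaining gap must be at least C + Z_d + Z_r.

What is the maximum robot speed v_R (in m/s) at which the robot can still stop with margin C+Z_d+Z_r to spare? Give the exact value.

quadratic (1/12)·v² + (49/150)·v + (-103/1500) = 0
  disc = (49/150)² − 4·(1/12)·(-103/1500) = 81/625 ; √disc = 9/25
  v_R = (−(49/150) + 9/25) / (2·(1/12)) = 1/5 m/s
check:
T_s = v_R/a_R = (1/5)/6 = 0.0333 s
robot covers v_R·T_r = 0.2000·0.0600 = 0.0120 m before braking
braking distance = 0.2000²/(2·6.0000) = 0.0033 m
human closes 1.6000·0.0933 = 0.1493 m
C+Z_d+Z_r = 0.0600+0.0200+0.0250 = 0.1050 m
sum ≈ 0.0120+0.0033+0.1493+0.1050 ≈ 0.2697 m = S ✓

v_R_max = 1/5 m/s = 0.2000 m/s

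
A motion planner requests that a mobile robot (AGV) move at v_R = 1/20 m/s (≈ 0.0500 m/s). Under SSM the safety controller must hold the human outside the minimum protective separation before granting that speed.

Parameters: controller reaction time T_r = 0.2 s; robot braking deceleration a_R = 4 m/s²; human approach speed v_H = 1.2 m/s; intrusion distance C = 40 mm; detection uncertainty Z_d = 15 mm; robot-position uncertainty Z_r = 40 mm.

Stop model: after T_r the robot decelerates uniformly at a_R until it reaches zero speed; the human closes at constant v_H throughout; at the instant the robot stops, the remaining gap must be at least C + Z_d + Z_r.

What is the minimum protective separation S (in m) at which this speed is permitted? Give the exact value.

stop time T_s = (1/20)/4 = 0.0125 s
robot in T_r: 0.0500·0.2000 = 0.0100 m
robot under decel: 0.0500²/(2·4.0000) = 0.0003 m
human closes 1.2000·0.2125 = 0.2550 m
margins: 0.0400+0.0150+0.0400 = 0.0950 m
S_min ≈ 0.0100+0.0003+0.2550+0.0950  ⇒  S_min = 1153/3200 m

S_min = 1153/3200 m = 0.3603 m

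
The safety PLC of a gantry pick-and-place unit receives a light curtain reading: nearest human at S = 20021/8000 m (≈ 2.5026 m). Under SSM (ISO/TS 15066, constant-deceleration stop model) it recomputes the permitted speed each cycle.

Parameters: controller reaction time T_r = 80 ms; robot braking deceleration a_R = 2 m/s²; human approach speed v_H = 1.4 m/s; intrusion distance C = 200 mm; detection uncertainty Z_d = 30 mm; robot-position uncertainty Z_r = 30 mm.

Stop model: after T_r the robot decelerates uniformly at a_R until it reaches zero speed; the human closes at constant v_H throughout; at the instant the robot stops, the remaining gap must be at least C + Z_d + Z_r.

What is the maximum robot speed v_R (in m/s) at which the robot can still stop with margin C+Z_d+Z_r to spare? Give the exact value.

at the boundary: (1/4)·v² + (39/50)·v + (-3409/1600) = 0
  disc = (39/50)² − 4·(1/4)·(-3409/1600) = 109561/40000 ; √disc = 331/200
  v_R = (−(39/50) + 331/200) / (2·(1/4)) = 7/4 m/s
check:
stop time T_s = (7/4)/2 = 0.8750 s
reaction-phase robot travel = 1.7500·0.0800 = 0.1400 m
robot covers 1.7500·0.8750 − ½·2.0000·0.8750² = 0.7656 m while stopping
human over T_r+T_s: 1.4000·(0.0800+0.8750) = 1.3370 m
C+Z_d+Z_r = 0.2000+0.0300+0.0300 = 0.2600 m
sum ≈ 0.1400+0.7656+1.3370+0.2600 ≈ 2.5026 m = S ✓

v_R_max = 7/4 m/s = 1.7500 m/s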